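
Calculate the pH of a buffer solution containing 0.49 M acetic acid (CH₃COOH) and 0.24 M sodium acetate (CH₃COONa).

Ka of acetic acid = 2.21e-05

pKa = -log(2.21e-05) = 4.66. pH = pKa + log([A⁻]/[HA]) = 4.66 + log(0.24/0.49)

pH = 4.35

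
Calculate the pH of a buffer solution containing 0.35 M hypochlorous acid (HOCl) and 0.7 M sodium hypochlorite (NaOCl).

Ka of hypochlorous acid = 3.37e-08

pKa = -log(3.37e-08) = 7.47. pH = pKa + log([A⁻]/[HA]) = 7.47 + log(0.7/0.35)

pH = 7.77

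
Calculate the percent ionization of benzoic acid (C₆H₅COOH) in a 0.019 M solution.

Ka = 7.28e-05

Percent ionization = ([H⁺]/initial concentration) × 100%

Using Ka equilibrium: x² + Ka×x - Ka×C = 0. Solving: [H⁺] = 1.1403e-03. Percent = (1.1403e-03/0.019) × 100

Percent ionization = 6%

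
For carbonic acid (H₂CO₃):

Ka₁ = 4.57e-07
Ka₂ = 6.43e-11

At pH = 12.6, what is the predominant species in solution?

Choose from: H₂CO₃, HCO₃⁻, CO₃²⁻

pKa₁ = 6.34, pKa₂ = 10.19. For a polyprotic acid the predominant species crosses at each pKa: below pKa_n the protonated form dominates, above it the deprotonated form does. At pH = 12.6, the predominant species is CO₃²⁻.

CO₃²⁻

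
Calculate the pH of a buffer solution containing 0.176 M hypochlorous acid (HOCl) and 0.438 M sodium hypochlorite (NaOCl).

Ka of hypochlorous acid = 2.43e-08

pKa = -log(2.43e-08) = 7.61. pH = pKa + log([A⁻]/[HA]) = 7.61 + log(0.438/0.176)

pH = 8.01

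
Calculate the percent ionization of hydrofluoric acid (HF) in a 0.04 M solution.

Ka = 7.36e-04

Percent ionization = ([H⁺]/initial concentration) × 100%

Using Ka equilibrium: x² + Ka×x - Ka×C = 0. Solving: [H⁺] = 5.0703e-03. Percent = (5.0703e-03/0.04) × 100

Percent ionization = 12.7%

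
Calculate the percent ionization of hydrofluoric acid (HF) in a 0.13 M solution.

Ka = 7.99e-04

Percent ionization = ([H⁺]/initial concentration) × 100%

Using Ka equilibrium: x² + Ka×x - Ka×C = 0. Solving: [H⁺] = 9.8000e-03. Percent = (9.8000e-03/0.13) × 100

Percent ionization = 7.54%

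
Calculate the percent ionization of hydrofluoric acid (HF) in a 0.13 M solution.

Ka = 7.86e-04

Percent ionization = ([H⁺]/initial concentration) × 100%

Using Ka equilibrium: x² + Ka×x - Ka×C = 0. Solving: [H⁺] = 9.7230e-03. Percent = (9.7230e-03/0.13) × 100

Percent ionization = 7.48%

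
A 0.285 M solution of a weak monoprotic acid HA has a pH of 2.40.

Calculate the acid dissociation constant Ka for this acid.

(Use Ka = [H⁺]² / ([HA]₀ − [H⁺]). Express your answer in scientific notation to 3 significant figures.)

[H⁺] = 10^(−pH) = 10^(−2.40) = 3.981e-03 M. For HA ⇌ H⁺ + A⁻, Ka = [H⁺][A⁻]/[HA] = [H⁺]² / ([HA]₀ − [H⁺]) = (3.981e-03)² / (0.285 − 3.981e-03) = 5.64e-05.

K_a = 5.64e-05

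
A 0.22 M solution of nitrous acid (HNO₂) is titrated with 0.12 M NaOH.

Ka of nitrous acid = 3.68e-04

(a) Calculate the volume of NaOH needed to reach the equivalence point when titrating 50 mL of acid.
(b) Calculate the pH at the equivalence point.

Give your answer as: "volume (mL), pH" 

moles acid = 0.22 × 50/1000 = 0.011 mol; V_base = moles/0.12 × 1000 = 91.7 mL. At equivalence only the conjugate base is present: [A⁻] = 0.011/0.142 = 7.7647e-02 M. Kb = Kw/Ka = 2.72e-11; [OH⁻] = √(Kb × [A⁻]) = 1.4526e-06; pOH = 5.84; pH = 14 - pOH = 8.16.

V = 91.7 mL, pH = 8.16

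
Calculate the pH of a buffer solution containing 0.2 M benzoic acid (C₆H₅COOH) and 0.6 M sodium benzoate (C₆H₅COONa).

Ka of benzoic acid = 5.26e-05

pKa = -log(5.26e-05) = 4.28. pH = pKa + log([A⁻]/[HA]) = 4.28 + log(0.6/0.2)

pH = 4.76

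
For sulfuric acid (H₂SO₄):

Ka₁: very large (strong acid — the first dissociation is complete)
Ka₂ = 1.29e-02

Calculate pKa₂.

pKa₂ = -log(Ka₂) = -log(1.29e-02) = 1.89.

pK_{a2} = 1.89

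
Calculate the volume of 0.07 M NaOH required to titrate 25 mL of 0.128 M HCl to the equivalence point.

At equivalence: moles acid = moles base. moles HCl = 0.128 × 25/1000 = 0.0032 mol. V_base = moles / 0.07 × 1000 = 45.7 mL.

V_{base} = 45.7 mL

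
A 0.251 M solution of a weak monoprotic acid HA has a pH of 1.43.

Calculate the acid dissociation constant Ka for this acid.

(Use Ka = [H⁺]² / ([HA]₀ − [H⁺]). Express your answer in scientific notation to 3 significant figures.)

[H⁺] = 10^(−pH) = 10^(−1.43) = 3.715e-02 M. For HA ⇌ H⁺ + A⁻, Ka = [H⁺][A⁻]/[HA] = [H⁺]² / ([HA]₀ − [H⁺]) = (3.715e-02)² / (0.251 − 3.715e-02) = 6.46e-03.

K_a = 6.46e-03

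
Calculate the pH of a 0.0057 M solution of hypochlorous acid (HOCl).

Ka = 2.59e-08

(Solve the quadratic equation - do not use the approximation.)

x² + Ka×x - Ka×C = 0. Using quadratic formula: [H⁺] = 1.2137e-05

pH = 4.92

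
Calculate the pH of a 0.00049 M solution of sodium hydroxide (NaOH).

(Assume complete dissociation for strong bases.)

[OH⁻] = 0.00049 M for strong base. pOH = -log[OH⁻] = 3.31, pH = 14 - pOH

pH = 10.69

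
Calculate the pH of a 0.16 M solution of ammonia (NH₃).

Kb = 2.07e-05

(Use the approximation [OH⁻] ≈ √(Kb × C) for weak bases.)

[OH⁻] = √(Kb × C) = √(2.07e-05 × 0.16) = 1.8199e-03. pOH = 2.74, pH = 14 - pOH

pH = 11.26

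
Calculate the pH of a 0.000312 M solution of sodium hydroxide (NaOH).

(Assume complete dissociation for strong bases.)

[OH⁻] = 0.000312 M for strong base. pOH = -log[OH⁻] = 3.51, pH = 14 - pOH

pH = 10.49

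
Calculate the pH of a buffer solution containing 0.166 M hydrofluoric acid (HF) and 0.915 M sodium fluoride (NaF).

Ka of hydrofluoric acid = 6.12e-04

pKa = -log(6.12e-04) = 3.21. pH = pKa + log([A⁻]/[HA]) = 3.21 + log(0.915/0.166)

pH = 3.95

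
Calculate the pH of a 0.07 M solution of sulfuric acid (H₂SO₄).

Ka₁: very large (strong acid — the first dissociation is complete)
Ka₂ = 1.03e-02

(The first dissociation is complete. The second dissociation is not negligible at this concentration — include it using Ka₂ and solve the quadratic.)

First dissociation is complete: [H⁺]₀ = [HSO₄⁻]₀ = C = 0.07 M. Second dissociation HSO₄⁻ ⇌ H⁺ + SO₄²⁻: let x = [SO₄²⁻]. Ka₂ = (C + x)·x / (C − x) = 1.03e-02 → x² + (C + Ka₂)·x − Ka₂·C = 0 → x² + 0.08030·x − 7.210e-04 = 0. x = (−0.08030 + √(0.08030² + 4 × 7.210e-04)) / 2 = 8.1514e-03 M. [H⁺] = C + x = 0.07 + 8.1514e-03 = 7.8151e-02 M. pH = -log(7.8151e-02) = 1.11.

pH = 1.11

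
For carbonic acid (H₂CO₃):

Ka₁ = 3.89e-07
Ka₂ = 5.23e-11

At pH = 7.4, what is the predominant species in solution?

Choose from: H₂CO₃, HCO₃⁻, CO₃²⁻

pKa₁ = 6.41, pKa₂ = 10.28. For a polyprotic acid the predominant species crosses at each pKa: below pKa_n the protonated form dominates, above it the deprotonated form does. At pH = 7.4, the predominant species is HCO₃⁻.

HCO₃⁻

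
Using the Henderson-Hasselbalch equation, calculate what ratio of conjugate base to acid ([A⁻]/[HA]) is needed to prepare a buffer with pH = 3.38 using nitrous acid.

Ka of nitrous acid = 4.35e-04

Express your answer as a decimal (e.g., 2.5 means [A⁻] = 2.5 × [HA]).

pKa = -log(4.35e-04) = 3.3615. pH = pKa + log([A⁻]/[HA]), so log([A⁻]/[HA]) = pH − pKa = 3.38 − 3.3615 = 0.0185. [A⁻]/[HA] = 10^(0.0185) = 1.04

[A⁻]/[HA] = 1.04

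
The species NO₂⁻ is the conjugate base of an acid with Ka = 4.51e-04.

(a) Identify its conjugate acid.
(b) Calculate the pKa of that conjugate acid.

(a) The conjugate acid is formed by adding one H⁺ to NO₂⁻, giving HNO₂. (b) pKa = -log(Ka) = -log(4.51e-04) = 3.35.

Conjugate acid: HNO₂; pK_a = 3.35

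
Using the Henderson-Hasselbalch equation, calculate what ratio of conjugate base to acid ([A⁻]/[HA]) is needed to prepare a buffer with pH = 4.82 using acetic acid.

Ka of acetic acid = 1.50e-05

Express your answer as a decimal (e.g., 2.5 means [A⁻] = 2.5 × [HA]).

pKa = -log(1.50e-05) = 4.8239. pH = pKa + log([A⁻]/[HA]), so log([A⁻]/[HA]) = pH − pKa = 4.82 − 4.8239 = -0.0039. [A⁻]/[HA] = 10^(-0.0039) = 0.991

[A⁻]/[HA] = 0.991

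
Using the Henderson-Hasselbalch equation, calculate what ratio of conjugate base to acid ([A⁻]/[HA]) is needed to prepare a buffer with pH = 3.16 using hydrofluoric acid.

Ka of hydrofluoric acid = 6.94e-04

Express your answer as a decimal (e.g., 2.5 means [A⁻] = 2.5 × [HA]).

pKa = -log(6.94e-04) = 3.1586. pH = pKa + log([A⁻]/[HA]), so log([A⁻]/[HA]) = pH − pKa = 3.16 − 3.1586 = 0.0014. [A⁻]/[HA] = 10^(0.0014) = 1.00

[A⁻]/[HA] = 1.00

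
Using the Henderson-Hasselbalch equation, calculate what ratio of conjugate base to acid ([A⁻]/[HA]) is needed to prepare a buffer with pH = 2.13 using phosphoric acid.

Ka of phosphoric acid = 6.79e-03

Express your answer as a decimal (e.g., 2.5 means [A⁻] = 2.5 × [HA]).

pKa = -log(6.79e-03) = 2.1681. pH = pKa + log([A⁻]/[HA]), so log([A⁻]/[HA]) = pH − pKa = 2.13 − 2.1681 = -0.0381. [A⁻]/[HA] = 10^(-0.0381) = 0.916

[A⁻]/[HA] = 0.916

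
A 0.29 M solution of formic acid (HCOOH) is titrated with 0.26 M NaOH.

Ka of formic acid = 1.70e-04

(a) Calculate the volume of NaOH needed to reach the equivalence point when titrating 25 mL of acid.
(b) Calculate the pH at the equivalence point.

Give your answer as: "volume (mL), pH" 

moles acid = 0.29 × 25/1000 = 0.00725 mol; V_base = moles/0.26 × 1000 = 27.9 mL. At equivalence only the conjugate base is present: [A⁻] = 0.00725/0.053 = 1.3709e-01 M. Kb = Kw/Ka = 5.88e-11; [OH⁻] = √(Kb × [A⁻]) = 2.8397e-06; pOH = 5.55; pH = 14 - pOH = 8.45.

V = 27.9 mL, pH = 8.45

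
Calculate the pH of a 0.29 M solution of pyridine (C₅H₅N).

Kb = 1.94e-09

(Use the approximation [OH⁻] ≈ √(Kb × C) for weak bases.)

[OH⁻] = √(Kb × C) = √(1.94e-09 × 0.29) = 2.3719e-05. pOH = 4.62, pH = 14 - pOH

pH = 9.38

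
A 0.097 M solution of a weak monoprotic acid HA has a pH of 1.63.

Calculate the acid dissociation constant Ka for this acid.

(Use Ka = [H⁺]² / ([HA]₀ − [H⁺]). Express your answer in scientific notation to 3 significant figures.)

[H⁺] = 10^(−pH) = 10^(−1.63) = 2.344e-02 M. For HA ⇌ H⁺ + A⁻, Ka = [H⁺][A⁻]/[HA] = [H⁺]² / ([HA]₀ − [H⁺]) = (2.344e-02)² / (0.097 − 2.344e-02) = 7.47e-03.

K_a = 7.47e-03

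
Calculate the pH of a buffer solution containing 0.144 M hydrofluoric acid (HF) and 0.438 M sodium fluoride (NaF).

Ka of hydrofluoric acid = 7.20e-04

pKa = -log(7.20e-04) = 3.14. pH = pKa + log([A⁻]/[HA]) = 3.14 + log(0.438/0.144)

pH = 3.63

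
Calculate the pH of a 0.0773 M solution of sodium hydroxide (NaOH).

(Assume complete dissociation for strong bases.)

[OH⁻] = 0.0773 M for strong base. pOH = -log[OH⁻] = 1.11, pH = 14 - pOH

pH = 12.89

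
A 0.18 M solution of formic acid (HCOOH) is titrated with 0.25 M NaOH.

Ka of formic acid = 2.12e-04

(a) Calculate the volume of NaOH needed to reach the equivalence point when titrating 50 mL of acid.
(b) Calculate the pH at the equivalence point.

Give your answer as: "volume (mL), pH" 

moles acid = 0.18 × 50/1000 = 0.009 mol; V_base = moles/0.25 × 1000 = 36.0 mL. At equivalence only the conjugate base is present: [A⁻] = 0.009/0.086 = 1.0465e-01 M. Kb = Kw/Ka = 4.72e-11; [OH⁻] = √(Kb × [A⁻]) = 2.2218e-06; pOH = 5.65; pH = 14 - pOH = 8.35.

V = 36.0 mL, pH = 8.35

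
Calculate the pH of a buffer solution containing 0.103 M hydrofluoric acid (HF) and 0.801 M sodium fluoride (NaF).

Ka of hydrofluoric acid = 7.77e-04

pKa = -log(7.77e-04) = 3.11. pH = pKa + log([A⁻]/[HA]) = 3.11 + log(0.801/0.103)

pH = 4.00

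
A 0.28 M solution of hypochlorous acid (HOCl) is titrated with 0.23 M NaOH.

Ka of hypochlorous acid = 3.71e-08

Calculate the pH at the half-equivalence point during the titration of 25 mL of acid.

At half-equivalence [HA] = [A⁻], so Henderson-Hasselbalch gives pH = pKa = -log(3.71e-08) = 7.43.

pH = pKa = 7.43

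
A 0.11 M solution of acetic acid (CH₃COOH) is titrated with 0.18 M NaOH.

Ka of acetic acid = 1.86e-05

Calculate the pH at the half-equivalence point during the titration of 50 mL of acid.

At half-equivalence [HA] = [A⁻], so Henderson-Hasselbalch gives pH = pKa = -log(1.86e-05) = 4.73.

pH = pKa = 4.73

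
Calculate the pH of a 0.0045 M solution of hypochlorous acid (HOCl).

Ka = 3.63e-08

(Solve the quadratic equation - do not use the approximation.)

x² + Ka×x - Ka×C = 0. Using quadratic formula: [H⁺] = 1.2763e-05

pH = 4.89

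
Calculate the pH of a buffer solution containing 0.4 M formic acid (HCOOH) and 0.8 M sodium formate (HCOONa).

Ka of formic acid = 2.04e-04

pKa = -log(2.04e-04) = 3.69. pH = pKa + log([A⁻]/[HA]) = 3.69 + log(0.8/0.4)

pH = 3.99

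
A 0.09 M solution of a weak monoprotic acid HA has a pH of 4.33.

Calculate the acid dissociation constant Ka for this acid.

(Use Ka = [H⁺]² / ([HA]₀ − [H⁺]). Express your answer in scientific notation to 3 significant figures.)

[H⁺] = 10^(−pH) = 10^(−4.33) = 4.677e-05 M. For HA ⇌ H⁺ + A⁻, Ka = [H⁺][A⁻]/[HA] = [H⁺]² / ([HA]₀ − [H⁺]) = (4.677e-05)² / (0.09 − 4.677e-05) = 2.43e-08.

K_a = 2.43e-08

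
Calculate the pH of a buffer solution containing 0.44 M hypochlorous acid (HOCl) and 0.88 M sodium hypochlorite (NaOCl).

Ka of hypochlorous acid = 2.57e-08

pKa = -log(2.57e-08) = 7.59. pH = pKa + log([A⁻]/[HA]) = 7.59 + log(0.88/0.44)

pH = 7.89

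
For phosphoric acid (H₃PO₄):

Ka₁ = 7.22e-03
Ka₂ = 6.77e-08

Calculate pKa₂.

pKa₂ = -log(Ka₂) = -log(6.77e-08) = 7.17.

pK_{a2} = 7.17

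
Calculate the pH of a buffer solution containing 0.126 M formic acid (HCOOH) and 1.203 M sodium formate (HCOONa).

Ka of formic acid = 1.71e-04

pKa = -log(1.71e-04) = 3.77. pH = pKa + log([A⁻]/[HA]) = 3.77 + log(1.203/0.126)

pH = 4.75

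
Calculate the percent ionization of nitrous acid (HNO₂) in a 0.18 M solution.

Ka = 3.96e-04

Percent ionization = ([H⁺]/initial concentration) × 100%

Using Ka equilibrium: x² + Ka×x - Ka×C = 0. Solving: [H⁺] = 8.2471e-03. Percent = (8.2471e-03/0.18) × 100

Percent ionization = 4.58%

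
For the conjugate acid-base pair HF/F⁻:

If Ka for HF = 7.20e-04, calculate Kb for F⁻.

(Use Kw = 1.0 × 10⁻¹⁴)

For a conjugate pair Ka × Kb = Kw, so Kb = Kw/Ka = 1.0 × 10⁻¹⁴ / 7.20e-04 = 1.39e-11.

K_b = 1.39e-11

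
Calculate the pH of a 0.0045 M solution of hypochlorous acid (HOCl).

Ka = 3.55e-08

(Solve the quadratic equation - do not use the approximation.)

x² + Ka×x - Ka×C = 0. Using quadratic formula: [H⁺] = 1.2621e-05

pH = 4.90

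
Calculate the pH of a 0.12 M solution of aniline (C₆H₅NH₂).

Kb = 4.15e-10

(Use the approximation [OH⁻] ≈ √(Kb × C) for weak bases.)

[OH⁻] = √(Kb × C) = √(4.15e-10 × 0.12) = 7.0569e-06. pOH = 5.15, pH = 14 - pOH

pH = 8.85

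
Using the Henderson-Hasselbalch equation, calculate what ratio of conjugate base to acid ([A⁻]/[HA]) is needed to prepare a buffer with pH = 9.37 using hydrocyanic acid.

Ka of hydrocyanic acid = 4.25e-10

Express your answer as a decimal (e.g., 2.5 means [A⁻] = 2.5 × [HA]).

pKa = -log(4.25e-10) = 9.3716. pH = pKa + log([A⁻]/[HA]), so log([A⁻]/[HA]) = pH − pKa = 9.37 − 9.3716 = -0.0016. [A⁻]/[HA] = 10^(-0.0016) = 0.996

[A⁻]/[HA] = 0.996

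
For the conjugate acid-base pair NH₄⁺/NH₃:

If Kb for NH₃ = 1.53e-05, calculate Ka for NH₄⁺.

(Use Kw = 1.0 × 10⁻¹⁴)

For a conjugate pair Ka × Kb = Kw, so Ka = Kw/Kb = 1.0 × 10⁻¹⁴ / 1.53e-05 = 6.54e-10.

K_a = 6.54e-10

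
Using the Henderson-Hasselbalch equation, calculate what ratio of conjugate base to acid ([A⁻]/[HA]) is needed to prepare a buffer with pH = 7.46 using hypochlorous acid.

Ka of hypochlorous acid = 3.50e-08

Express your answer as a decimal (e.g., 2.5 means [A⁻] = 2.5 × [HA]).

pKa = -log(3.50e-08) = 7.4559. pH = pKa + log([A⁻]/[HA]), so log([A⁻]/[HA]) = pH − pKa = 7.46 − 7.4559 = 0.0041. [A⁻]/[HA] = 10^(0.0041) = 1.01

[A⁻]/[HA] = 1.01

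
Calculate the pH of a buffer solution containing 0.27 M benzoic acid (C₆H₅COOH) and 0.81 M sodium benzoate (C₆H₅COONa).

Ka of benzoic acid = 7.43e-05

pKa = -log(7.43e-05) = 4.13. pH = pKa + log([A⁻]/[HA]) = 4.13 + log(0.81/0.27)

pH = 4.61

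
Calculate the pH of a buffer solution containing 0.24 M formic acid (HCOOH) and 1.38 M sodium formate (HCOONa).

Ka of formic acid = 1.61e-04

pKa = -log(1.61e-04) = 3.79. pH = pKa + log([A⁻]/[HA]) = 3.79 + log(1.38/0.24)

pH = 4.55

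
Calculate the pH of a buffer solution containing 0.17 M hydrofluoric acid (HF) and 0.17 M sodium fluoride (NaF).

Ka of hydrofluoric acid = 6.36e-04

pKa = -log(6.36e-04) = 3.20. pH = pKa + log([A⁻]/[HA]) = 3.20 + log(0.17/0.17)

pH = 3.20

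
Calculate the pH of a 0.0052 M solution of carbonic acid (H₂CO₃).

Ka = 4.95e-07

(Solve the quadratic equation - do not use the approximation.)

x² + Ka×x - Ka×C = 0. Using quadratic formula: [H⁺] = 5.0488e-05

pH = 4.30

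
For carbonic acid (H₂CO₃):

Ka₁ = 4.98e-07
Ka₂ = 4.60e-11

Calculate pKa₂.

pKa₂ = -log(Ka₂) = -log(4.60e-11) = 10.34.

pK_{a2} = 10.34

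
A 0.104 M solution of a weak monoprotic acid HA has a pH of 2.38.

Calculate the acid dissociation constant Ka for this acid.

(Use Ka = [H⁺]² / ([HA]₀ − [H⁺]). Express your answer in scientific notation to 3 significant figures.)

[H⁺] = 10^(−pH) = 10^(−2.38) = 4.169e-03 M. For HA ⇌ H⁺ + A⁻, Ka = [H⁺][A⁻]/[HA] = [H⁺]² / ([HA]₀ − [H⁺]) = (4.169e-03)² / (0.104 − 4.169e-03) = 1.74e-04.

K_a = 1.74e-04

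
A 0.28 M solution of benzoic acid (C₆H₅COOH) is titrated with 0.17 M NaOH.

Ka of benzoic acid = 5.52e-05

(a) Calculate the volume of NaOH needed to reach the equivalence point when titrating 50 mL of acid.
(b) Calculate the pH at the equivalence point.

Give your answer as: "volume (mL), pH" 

moles acid = 0.28 × 50/1000 = 0.014 mol; V_base = moles/0.17 × 1000 = 82.4 mL. At equivalence only the conjugate base is present: [A⁻] = 0.014/0.132 = 1.0578e-01 M. Kb = Kw/Ka = 1.81e-10; [OH⁻] = √(Kb × [A⁻]) = 4.3775e-06; pOH = 5.36; pH = 14 - pOH = 8.64.

V = 82.4 mL, pH = 8.64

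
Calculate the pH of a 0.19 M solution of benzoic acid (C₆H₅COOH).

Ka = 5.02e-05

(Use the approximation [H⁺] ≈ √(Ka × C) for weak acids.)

[H⁺] = √(Ka × C) = √(5.02e-05 × 0.19) = 3.0884e-03. pH = -log(3.0884e-03)

pH = 2.51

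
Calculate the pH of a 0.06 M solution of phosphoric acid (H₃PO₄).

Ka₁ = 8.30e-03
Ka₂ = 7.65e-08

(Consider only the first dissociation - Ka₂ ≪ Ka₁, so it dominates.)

First dissociation dominates. From Ka₁ = [H⁺][HA⁻]/[H₂A], x² + Ka₁·x − Ka₁·C = 0 with C = 0.06 M and Ka₁ = 8.30e-03. Solving: [H⁺] = (−Ka₁ + √(Ka₁² + 4·Ka₁·C)) / 2 = 1.8549e-02 M. pH = -log(1.8549e-02) = 1.73.

pH = 1.73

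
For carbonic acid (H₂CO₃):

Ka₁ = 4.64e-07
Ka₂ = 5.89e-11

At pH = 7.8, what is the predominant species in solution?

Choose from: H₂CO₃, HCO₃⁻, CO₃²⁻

pKa₁ = 6.33, pKa₂ = 10.23. For a polyprotic acid the predominant species crosses at each pKa: below pKa_n the protonated form dominates, above it the deprotonated form does. At pH = 7.8, the predominant species is HCO₃⁻.

HCO₃⁻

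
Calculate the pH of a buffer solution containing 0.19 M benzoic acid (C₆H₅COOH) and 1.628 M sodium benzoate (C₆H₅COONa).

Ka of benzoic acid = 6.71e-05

pKa = -log(6.71e-05) = 4.17. pH = pKa + log([A⁻]/[HA]) = 4.17 + log(1.628/0.19)

pH = 5.11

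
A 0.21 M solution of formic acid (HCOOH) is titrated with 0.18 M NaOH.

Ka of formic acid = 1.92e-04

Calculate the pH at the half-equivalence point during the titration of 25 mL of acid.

At half-equivalence [HA] = [A⁻], so Henderson-Hasselbalch gives pH = pKa = -log(1.92e-04) = 3.72.

pH = pKa = 3.72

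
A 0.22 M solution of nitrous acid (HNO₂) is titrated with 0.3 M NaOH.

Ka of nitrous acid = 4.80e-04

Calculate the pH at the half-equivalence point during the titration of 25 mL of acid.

At half-equivalence [HA] = [A⁻], so Henderson-Hasselbalch gives pH = pKa = -log(4.80e-04) = 3.32.

pH = pKa = 3.32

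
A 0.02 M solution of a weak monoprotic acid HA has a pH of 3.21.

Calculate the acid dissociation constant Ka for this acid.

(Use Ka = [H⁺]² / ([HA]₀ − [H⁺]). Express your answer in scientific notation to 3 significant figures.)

[H⁺] = 10^(−pH) = 10^(−3.21) = 6.166e-04 M. For HA ⇌ H⁺ + A⁻, Ka = [H⁺][A⁻]/[HA] = [H⁺]² / ([HA]₀ − [H⁺]) = (6.166e-04)² / (0.02 − 6.166e-04) = 1.96e-05.

K_a = 1.96e-05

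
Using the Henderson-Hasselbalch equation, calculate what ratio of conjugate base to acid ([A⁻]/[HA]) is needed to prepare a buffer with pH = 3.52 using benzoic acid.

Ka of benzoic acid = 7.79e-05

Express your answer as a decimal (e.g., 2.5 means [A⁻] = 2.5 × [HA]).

pKa = -log(7.79e-05) = 4.1085. pH = pKa + log([A⁻]/[HA]), so log([A⁻]/[HA]) = pH − pKa = 3.52 − 4.1085 = -0.5885. [A⁻]/[HA] = 10^(-0.5885) = 0.258

[A⁻]/[HA] = 0.258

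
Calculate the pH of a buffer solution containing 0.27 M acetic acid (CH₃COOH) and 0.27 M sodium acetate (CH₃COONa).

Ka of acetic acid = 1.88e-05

pKa = -log(1.88e-05) = 4.73. pH = pKa + log([A⁻]/[HA]) = 4.73 + log(0.27/0.27)

pH = 4.73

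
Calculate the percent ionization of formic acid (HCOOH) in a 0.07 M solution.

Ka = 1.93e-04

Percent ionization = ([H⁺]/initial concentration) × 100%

Using Ka equilibrium: x² + Ka×x - Ka×C = 0. Solving: [H⁺] = 3.5804e-03. Percent = (3.5804e-03/0.07) × 100

Percent ionization = 5.11%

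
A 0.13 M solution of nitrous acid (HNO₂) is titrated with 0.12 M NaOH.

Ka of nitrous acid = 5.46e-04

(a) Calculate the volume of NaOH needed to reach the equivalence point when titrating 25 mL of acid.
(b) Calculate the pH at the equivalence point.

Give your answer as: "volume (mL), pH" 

moles acid = 0.13 × 25/1000 = 0.00325 mol; V_base = moles/0.12 × 1000 = 27.1 mL. At equivalence only the conjugate base is present: [A⁻] = 0.00325/0.052 = 6.2400e-02 M. Kb = Kw/Ka = 1.83e-11; [OH⁻] = √(Kb × [A⁻]) = 1.0690e-06; pOH = 5.97; pH = 14 - pOH = 8.03.

V = 27.1 mL, pH = 8.03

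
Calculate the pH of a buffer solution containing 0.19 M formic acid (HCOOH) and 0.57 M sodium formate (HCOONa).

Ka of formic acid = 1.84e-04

pKa = -log(1.84e-04) = 3.74. pH = pKa + log([A⁻]/[HA]) = 3.74 + log(0.57/0.19)

pH = 4.21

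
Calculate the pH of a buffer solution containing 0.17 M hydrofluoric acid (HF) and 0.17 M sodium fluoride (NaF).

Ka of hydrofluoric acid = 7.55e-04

pKa = -log(7.55e-04) = 3.12. pH = pKa + log([A⁻]/[HA]) = 3.12 + log(0.17/0.17)

pH = 3.12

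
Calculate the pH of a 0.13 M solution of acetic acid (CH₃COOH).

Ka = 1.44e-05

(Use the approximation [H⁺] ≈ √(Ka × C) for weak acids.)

[H⁺] = √(Ka × C) = √(1.44e-05 × 0.13) = 1.3682e-03. pH = -log(1.3682e-03)

pH = 2.86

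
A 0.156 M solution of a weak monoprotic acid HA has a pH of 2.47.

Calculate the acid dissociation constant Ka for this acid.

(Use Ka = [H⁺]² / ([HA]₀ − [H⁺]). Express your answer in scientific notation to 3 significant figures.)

[H⁺] = 10^(−pH) = 10^(−2.47) = 3.388e-03 M. For HA ⇌ H⁺ + A⁻, Ka = [H⁺][A⁻]/[HA] = [H⁺]² / ([HA]₀ − [H⁺]) = (3.388e-03)² / (0.156 − 3.388e-03) = 7.52e-05.

K_a = 7.52e-05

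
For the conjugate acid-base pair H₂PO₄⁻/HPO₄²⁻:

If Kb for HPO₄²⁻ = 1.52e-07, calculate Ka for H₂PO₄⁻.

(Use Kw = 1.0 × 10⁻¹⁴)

For a conjugate pair Ka × Kb = Kw, so Ka = Kw/Kb = 1.0 × 10⁻¹⁴ / 1.52e-07 = 6.58e-08.

K_a = 6.58e-08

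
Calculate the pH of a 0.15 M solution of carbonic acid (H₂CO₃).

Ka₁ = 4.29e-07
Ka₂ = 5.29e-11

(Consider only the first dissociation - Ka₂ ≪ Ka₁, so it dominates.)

First dissociation dominates. From Ka₁ = [H⁺][HA⁻]/[H₂A], x² + Ka₁·x − Ka₁·C = 0 with C = 0.15 M and Ka₁ = 4.29e-07. Solving: [H⁺] = (−Ka₁ + √(Ka₁² + 4·Ka₁·C)) / 2 = 2.5346e-04 M. pH = -log(2.5346e-04) = 3.60.

pH = 3.60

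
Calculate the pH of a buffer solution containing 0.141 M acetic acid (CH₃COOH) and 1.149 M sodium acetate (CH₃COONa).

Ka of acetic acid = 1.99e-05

pKa = -log(1.99e-05) = 4.70. pH = pKa + log([A⁻]/[HA]) = 4.70 + log(1.149/0.141)

pH = 5.61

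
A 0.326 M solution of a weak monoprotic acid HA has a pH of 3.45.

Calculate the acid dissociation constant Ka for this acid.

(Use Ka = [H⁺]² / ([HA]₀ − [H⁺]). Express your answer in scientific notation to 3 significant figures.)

[H⁺] = 10^(−pH) = 10^(−3.45) = 3.548e-04 M. For HA ⇌ H⁺ + A⁻, Ka = [H⁺][A⁻]/[HA] = [H⁺]² / ([HA]₀ − [H⁺]) = (3.548e-04)² / (0.326 − 3.548e-04) = 3.87e-07.

K_a = 3.87e-07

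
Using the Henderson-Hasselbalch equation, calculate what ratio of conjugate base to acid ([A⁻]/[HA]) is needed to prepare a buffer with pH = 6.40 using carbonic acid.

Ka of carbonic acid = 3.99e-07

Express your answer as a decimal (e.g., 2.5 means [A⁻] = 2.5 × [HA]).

pKa = -log(3.99e-07) = 6.3990. pH = pKa + log([A⁻]/[HA]), so log([A⁻]/[HA]) = pH − pKa = 6.40 − 6.3990 = 0.0010. [A⁻]/[HA] = 10^(0.0010) = 1.00

[A⁻]/[HA] = 1.00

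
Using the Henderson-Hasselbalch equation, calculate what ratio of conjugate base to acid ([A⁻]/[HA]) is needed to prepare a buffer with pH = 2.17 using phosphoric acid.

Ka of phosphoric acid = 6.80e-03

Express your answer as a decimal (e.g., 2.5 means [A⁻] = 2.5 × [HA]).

pKa = -log(6.80e-03) = 2.1675. pH = pKa + log([A⁻]/[HA]), so log([A⁻]/[HA]) = pH − pKa = 2.17 − 2.1675 = 0.0025. [A⁻]/[HA] = 10^(0.0025) = 1.01

[A⁻]/[HA] = 1.01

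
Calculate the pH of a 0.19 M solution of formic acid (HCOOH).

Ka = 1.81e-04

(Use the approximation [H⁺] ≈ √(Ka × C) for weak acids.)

[H⁺] = √(Ka × C) = √(1.81e-04 × 0.19) = 5.8643e-03. pH = -log(5.8643e-03)

pH = 2.23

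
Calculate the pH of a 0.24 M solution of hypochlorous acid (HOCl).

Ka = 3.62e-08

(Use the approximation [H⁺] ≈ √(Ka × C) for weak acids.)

[H⁺] = √(Ka × C) = √(3.62e-08 × 0.24) = 9.3209e-05. pH = -log(9.3209e-05)

pH = 4.03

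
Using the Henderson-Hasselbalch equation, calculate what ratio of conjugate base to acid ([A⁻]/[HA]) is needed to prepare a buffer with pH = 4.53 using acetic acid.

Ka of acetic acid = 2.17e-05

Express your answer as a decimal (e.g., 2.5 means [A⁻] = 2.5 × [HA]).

pKa = -log(2.17e-05) = 4.6635. pH = pKa + log([A⁻]/[HA]), so log([A⁻]/[HA]) = pH − pKa = 4.53 − 4.6635 = -0.1335. [A⁻]/[HA] = 10^(-0.1335) = 0.735

[A⁻]/[HA] = 0.735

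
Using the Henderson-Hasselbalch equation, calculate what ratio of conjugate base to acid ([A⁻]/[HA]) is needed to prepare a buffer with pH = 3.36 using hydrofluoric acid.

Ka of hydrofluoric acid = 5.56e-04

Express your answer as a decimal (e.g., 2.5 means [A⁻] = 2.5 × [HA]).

pKa = -log(5.56e-04) = 3.2549. pH = pKa + log([A⁻]/[HA]), so log([A⁻]/[HA]) = pH − pKa = 3.36 − 3.2549 = 0.1051. [A⁻]/[HA] = 10^(0.1051) = 1.27

[A⁻]/[HA] = 1.27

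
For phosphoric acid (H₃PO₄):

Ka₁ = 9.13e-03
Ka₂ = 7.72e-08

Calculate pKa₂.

pKa₂ = -log(Ka₂) = -log(7.72e-08) = 7.11.

pK_{a2} = 7.11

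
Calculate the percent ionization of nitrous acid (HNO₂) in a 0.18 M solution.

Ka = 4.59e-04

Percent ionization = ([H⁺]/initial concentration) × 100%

Using Ka equilibrium: x² + Ka×x - Ka×C = 0. Solving: [H⁺] = 8.8630e-03. Percent = (8.8630e-03/0.18) × 100

Percent ionization = 4.92%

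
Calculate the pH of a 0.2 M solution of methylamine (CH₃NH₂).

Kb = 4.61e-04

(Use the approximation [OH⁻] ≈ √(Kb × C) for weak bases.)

[OH⁻] = √(Kb × C) = √(4.61e-04 × 0.2) = 9.6021e-03. pOH = 2.02, pH = 14 - pOH

pH = 11.98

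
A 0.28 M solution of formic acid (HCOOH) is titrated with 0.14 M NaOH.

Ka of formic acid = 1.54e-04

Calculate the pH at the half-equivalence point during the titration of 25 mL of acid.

At half-equivalence [HA] = [A⁻], so Henderson-Hasselbalch gives pH = pKa = -log(1.54e-04) = 3.81.

pH = pKa = 3.81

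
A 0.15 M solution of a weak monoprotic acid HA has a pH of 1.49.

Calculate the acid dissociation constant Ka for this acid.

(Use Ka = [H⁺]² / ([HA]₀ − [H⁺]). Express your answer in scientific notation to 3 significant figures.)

[H⁺] = 10^(−pH) = 10^(−1.49) = 3.236e-02 M. For HA ⇌ H⁺ + A⁻, Ka = [H⁺][A⁻]/[HA] = [H⁺]² / ([HA]₀ − [H⁺]) = (3.236e-02)² / (0.15 − 3.236e-02) = 8.90e-03.

K_a = 8.90e-03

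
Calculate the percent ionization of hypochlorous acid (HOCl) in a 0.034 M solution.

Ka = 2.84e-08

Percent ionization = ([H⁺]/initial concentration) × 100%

Using Ka equilibrium: x² + Ka×x - Ka×C = 0. Solving: [H⁺] = 3.1060e-05. Percent = (3.1060e-05/0.034) × 100

Percent ionization = 0.0914%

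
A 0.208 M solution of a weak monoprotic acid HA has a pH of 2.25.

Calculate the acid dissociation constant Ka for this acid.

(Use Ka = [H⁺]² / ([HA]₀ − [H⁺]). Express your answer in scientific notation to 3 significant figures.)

[H⁺] = 10^(−pH) = 10^(−2.25) = 5.623e-03 M. For HA ⇌ H⁺ + A⁻, Ka = [H⁺][A⁻]/[HA] = [H⁺]² / ([HA]₀ − [H⁺]) = (5.623e-03)² / (0.208 − 5.623e-03) = 1.56e-04.

K_a = 1.56e-04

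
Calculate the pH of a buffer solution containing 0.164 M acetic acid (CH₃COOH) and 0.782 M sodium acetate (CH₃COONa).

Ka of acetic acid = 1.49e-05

pKa = -log(1.49e-05) = 4.83. pH = pKa + log([A⁻]/[HA]) = 4.83 + log(0.782/0.164)

pH = 5.51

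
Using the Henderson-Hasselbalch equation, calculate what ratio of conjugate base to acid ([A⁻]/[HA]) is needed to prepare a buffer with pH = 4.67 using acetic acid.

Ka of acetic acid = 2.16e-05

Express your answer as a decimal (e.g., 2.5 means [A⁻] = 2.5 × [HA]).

pKa = -log(2.16e-05) = 4.6655. pH = pKa + log([A⁻]/[HA]), so log([A⁻]/[HA]) = pH − pKa = 4.67 − 4.6655 = 0.0045. [A⁻]/[HA] = 10^(0.0045) = 1.01

[A⁻]/[HA] = 1.01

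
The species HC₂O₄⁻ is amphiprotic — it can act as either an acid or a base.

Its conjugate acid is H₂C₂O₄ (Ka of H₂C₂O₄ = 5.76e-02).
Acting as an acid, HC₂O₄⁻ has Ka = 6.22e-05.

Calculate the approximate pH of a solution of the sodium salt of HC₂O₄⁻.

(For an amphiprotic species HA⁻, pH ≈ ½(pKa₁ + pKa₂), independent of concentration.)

pKa₁ = -log(5.76e-02) = 1.24; pKa₂ = -log(6.22e-05) = 4.21. For an amphiprotic species, pH ≈ ½(pKa₁ + pKa₂) = ½(1.24 + 4.21) = 2.72.

pH = 2.72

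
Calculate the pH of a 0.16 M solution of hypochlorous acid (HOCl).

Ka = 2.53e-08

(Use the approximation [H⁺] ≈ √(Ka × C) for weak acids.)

[H⁺] = √(Ka × C) = √(2.53e-08 × 0.16) = 6.3624e-05. pH = -log(6.3624e-05)

pH = 4.20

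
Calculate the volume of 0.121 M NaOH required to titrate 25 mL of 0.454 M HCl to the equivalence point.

At equivalence: moles acid = moles base. moles HCl = 0.454 × 25/1000 = 0.01135 mol. V_base = moles / 0.121 × 1000 = 93.8 mL.

V_{base} = 93.8 mL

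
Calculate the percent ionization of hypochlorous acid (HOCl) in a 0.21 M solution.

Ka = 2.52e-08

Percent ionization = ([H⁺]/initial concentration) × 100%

Using Ka equilibrium: x² + Ka×x - Ka×C = 0. Solving: [H⁺] = 7.2734e-05. Percent = (7.2734e-05/0.21) × 100

Percent ionization = 0.0346%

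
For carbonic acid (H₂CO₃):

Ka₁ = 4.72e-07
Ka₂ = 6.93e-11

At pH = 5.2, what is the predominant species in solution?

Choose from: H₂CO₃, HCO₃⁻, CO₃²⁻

pKa₁ = 6.33, pKa₂ = 10.16. For a polyprotic acid the predominant species crosses at each pKa: below pKa_n the protonated form dominates, above it the deprotonated form does. At pH = 5.2, the predominant species is H₂CO₃.

H₂CO₃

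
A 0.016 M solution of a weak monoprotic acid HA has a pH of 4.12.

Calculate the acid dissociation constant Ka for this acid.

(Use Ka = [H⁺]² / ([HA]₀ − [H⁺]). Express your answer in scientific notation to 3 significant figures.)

[H⁺] = 10^(−pH) = 10^(−4.12) = 7.586e-05 M. For HA ⇌ H⁺ + A⁻, Ka = [H⁺][A⁻]/[HA] = [H⁺]² / ([HA]₀ − [H⁺]) = (7.586e-05)² / (0.016 − 7.586e-05) = 3.61e-07.

K_a = 3.61e-07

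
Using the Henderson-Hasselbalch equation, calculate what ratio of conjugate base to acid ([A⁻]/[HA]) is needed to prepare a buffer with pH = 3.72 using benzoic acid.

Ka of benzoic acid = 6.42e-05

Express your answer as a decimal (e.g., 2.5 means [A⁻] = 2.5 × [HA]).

pKa = -log(6.42e-05) = 4.1925. pH = pKa + log([A⁻]/[HA]), so log([A⁻]/[HA]) = pH − pKa = 3.72 − 4.1925 = -0.4725. [A⁻]/[HA] = 10^(-0.4725) = 0.337

[A⁻]/[HA] = 0.337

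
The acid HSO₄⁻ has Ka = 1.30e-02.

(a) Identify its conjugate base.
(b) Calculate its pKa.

(a) The conjugate base is formed by removing one H⁺ from HSO₄⁻, giving SO₄²⁻. (b) pKa = -log(Ka) = -log(1.30e-02) = 1.89.

Conjugate base: SO₄²⁻; pK_a = 1.89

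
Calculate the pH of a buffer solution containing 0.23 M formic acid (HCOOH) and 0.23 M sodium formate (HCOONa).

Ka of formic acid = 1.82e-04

pKa = -log(1.82e-04) = 3.74. pH = pKa + log([A⁻]/[HA]) = 3.74 + log(0.23/0.23)

pH = 3.74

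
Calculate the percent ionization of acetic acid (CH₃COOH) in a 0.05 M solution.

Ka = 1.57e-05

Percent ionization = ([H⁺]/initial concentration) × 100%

Using Ka equilibrium: x² + Ka×x - Ka×C = 0. Solving: [H⁺] = 8.7819e-04. Percent = (8.7819e-04/0.05) × 100

Percent ionization = 1.76%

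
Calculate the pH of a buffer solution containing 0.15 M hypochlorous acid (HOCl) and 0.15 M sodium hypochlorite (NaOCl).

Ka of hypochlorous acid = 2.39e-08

pKa = -log(2.39e-08) = 7.62. pH = pKa + log([A⁻]/[HA]) = 7.62 + log(0.15/0.15)

pH = 7.62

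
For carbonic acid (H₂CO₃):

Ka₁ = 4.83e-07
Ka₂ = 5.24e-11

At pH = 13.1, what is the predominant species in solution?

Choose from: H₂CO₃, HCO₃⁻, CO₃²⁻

pKa₁ = 6.32, pKa₂ = 10.28. For a polyprotic acid the predominant species crosses at each pKa: below pKa_n the protonated form dominates, above it the deprotonated form does. At pH = 13.1, the predominant species is CO₃²⁻.

CO₃²⁻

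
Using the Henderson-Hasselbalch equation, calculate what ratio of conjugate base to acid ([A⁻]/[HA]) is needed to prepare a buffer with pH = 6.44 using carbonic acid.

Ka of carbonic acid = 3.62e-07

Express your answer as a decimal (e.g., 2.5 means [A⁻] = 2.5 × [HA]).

pKa = -log(3.62e-07) = 6.4413. pH = pKa + log([A⁻]/[HA]), so log([A⁻]/[HA]) = pH − pKa = 6.44 − 6.4413 = -0.0013. [A⁻]/[HA] = 10^(-0.0013) = 0.997

[A⁻]/[HA] = 0.997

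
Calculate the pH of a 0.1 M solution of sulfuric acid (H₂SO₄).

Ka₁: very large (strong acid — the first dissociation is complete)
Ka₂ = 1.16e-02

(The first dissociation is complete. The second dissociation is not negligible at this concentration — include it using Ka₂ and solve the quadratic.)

First dissociation is complete: [H⁺]₀ = [HSO₄⁻]₀ = C = 0.1 M. Second dissociation HSO₄⁻ ⇌ H⁺ + SO₄²⁻: let x = [SO₄²⁻]. Ka₂ = (C + x)·x / (C − x) = 1.16e-02 → x² + (C + Ka₂)·x − Ka₂·C = 0 → x² + 0.11160·x − 1.160e-03 = 0. x = (−0.11160 + √(0.11160² + 4 × 1.160e-03)) / 2 = 9.5731e-03 M. [H⁺] = C + x = 0.1 + 9.5731e-03 = 1.0957e-01 M. pH = -log(1.0957e-01) = 0.96.

pH = 0.96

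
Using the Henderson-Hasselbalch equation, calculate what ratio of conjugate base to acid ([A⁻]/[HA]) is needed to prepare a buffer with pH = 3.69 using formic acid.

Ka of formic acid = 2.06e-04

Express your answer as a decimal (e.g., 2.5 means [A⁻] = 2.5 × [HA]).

pKa = -log(2.06e-04) = 3.6861. pH = pKa + log([A⁻]/[HA]), so log([A⁻]/[HA]) = pH − pKa = 3.69 − 3.6861 = 0.0039. [A⁻]/[HA] = 10^(0.0039) = 1.01

[A⁻]/[HA] = 1.01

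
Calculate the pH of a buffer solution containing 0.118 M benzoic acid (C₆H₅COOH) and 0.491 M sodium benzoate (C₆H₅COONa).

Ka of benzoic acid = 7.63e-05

pKa = -log(7.63e-05) = 4.12. pH = pKa + log([A⁻]/[HA]) = 4.12 + log(0.491/0.118)

pH = 4.74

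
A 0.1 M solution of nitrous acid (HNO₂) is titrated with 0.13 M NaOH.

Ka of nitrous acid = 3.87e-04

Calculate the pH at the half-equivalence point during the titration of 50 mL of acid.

At half-equivalence [HA] = [A⁻], so Henderson-Hasselbalch gives pH = pKa = -log(3.87e-04) = 3.41.

pH = pKa = 3.41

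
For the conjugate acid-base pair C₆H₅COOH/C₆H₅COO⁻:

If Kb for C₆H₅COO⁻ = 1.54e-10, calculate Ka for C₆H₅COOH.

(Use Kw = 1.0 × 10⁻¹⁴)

For a conjugate pair Ka × Kb = Kw, so Ka = Kw/Kb = 1.0 × 10⁻¹⁴ / 1.54e-10 = 6.49e-05.

K_a = 6.49e-05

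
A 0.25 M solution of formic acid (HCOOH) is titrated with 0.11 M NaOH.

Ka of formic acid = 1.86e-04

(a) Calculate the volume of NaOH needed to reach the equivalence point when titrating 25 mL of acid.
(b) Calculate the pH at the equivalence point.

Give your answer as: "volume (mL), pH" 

moles acid = 0.25 × 25/1000 = 0.00625 mol; V_base = moles/0.11 × 1000 = 56.8 mL. At equivalence only the conjugate base is present: [A⁻] = 0.00625/0.082 = 7.6389e-02 M. Kb = Kw/Ka = 5.38e-11; [OH⁻] = √(Kb × [A⁻]) = 2.0266e-06; pOH = 5.69; pH = 14 - pOH = 8.31.

V = 56.8 mL, pH = 8.31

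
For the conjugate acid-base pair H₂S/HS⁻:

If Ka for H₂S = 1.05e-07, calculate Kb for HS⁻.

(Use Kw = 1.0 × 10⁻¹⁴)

For a conjugate pair Ka × Kb = Kw, so Kb = Kw/Ka = 1.0 × 10⁻¹⁴ / 1.05e-07 = 9.52e-08.

K_b = 9.52e-08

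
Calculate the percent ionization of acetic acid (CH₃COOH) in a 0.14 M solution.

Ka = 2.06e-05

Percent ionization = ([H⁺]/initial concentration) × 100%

Using Ka equilibrium: x² + Ka×x - Ka×C = 0. Solving: [H⁺] = 1.6880e-03. Percent = (1.6880e-03/0.14) × 100

Percent ionization = 1.21%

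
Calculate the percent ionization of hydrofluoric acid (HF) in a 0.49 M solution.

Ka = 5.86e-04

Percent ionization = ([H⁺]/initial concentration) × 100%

Using Ka equilibrium: x² + Ka×x - Ka×C = 0. Solving: [H⁺] = 1.6655e-02. Percent = (1.6655e-02/0.49) × 100

Percent ionization = 3.4%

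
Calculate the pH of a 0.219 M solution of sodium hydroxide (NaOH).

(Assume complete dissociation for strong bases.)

[OH⁻] = 0.219 M for strong base. pOH = -log[OH⁻] = 0.66, pH = 14 - pOH

pH = 13.34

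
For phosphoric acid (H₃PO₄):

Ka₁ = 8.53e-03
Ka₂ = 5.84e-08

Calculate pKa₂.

pKa₂ = -log(Ka₂) = -log(5.84e-08) = 7.23.

pK_{a2} = 7.23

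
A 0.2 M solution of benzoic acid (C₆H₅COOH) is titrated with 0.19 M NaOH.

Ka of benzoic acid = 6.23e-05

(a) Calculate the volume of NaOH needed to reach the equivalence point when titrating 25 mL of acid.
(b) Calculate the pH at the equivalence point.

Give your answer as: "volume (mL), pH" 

moles acid = 0.2 × 25/1000 = 0.005 mol; V_base = moles/0.19 × 1000 = 26.3 mL. At equivalence only the conjugate base is present: [A⁻] = 0.005/0.051 = 9.7436e-02 M. Kb = Kw/Ka = 1.61e-10; [OH⁻] = √(Kb × [A⁻]) = 3.9547e-06; pOH = 5.40; pH = 14 - pOH = 8.60.

V = 26.3 mL, pH = 8.60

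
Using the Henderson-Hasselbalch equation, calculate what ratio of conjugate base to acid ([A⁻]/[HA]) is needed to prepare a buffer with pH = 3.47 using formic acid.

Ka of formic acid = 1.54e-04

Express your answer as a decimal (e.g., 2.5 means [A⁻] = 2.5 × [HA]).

pKa = -log(1.54e-04) = 3.8125. pH = pKa + log([A⁻]/[HA]), so log([A⁻]/[HA]) = pH − pKa = 3.47 − 3.8125 = -0.3425. [A⁻]/[HA] = 10^(-0.3425) = 0.454

[A⁻]/[HA] = 0.454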